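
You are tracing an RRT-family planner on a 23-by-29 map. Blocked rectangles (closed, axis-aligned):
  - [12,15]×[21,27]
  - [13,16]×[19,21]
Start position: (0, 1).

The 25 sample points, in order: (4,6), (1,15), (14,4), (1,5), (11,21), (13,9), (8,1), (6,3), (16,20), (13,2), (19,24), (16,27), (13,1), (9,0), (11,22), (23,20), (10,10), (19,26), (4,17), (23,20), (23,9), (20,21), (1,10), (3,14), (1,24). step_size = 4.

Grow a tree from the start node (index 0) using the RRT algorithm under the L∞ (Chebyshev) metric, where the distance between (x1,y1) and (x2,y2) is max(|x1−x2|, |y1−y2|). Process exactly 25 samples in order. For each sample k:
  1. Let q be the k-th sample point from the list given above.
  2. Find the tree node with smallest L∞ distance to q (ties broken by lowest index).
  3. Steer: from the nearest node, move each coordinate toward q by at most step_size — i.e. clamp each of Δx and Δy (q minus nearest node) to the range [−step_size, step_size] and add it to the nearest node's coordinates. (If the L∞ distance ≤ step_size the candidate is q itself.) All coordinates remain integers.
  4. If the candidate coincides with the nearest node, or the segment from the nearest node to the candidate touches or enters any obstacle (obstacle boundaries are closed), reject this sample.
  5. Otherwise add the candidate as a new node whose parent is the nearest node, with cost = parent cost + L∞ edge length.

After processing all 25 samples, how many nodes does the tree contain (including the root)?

1. q=(4,6) nearest=0 d=5 new=(4,5) → add node 1 parent=0 cost=4
2. q=(1,15) nearest=1 d=10 new=(1,9) → add node 2 parent=1 cost=8
3. q=(14,4) nearest=1 d=10 new=(8,4) → add node 3 parent=1 cost=8
4. q=(1,5) nearest=1 d=3 new=(1,5) → add node 4 parent=1 cost=7
5. q=(11,21) nearest=2 d=12 new=(5,13) → add node 5 parent=2 cost=12
6. q=(13,9) nearest=3 d=5 new=(12,8) → add node 6 parent=3 cost=12
7. q=(8,1) nearest=3 d=3 new=(8,1) → add node 7 parent=3 cost=11
8. q=(6,3) nearest=1 d=2 new=(6,3) → add node 8 parent=1 cost=6
9. q=(16,20) nearest=5 d=11 new=(9,17) → add node 9 parent=5 cost=16
10. q=(13,2) nearest=3 d=5 new=(12,2) → add node 10 parent=3 cost=12
11. q=(19,24) nearest=9 d=10 new=(13,21) → blocked by [12,15]×[21,27], reject
12. q=(16,27) nearest=9 d=10 new=(13,21) → blocked by [12,15]×[21,27], reject
13. q=(13,1) nearest=10 d=1 new=(13,1) → add node 11 parent=10 cost=13
14. q=(9,0) nearest=7 d=1 new=(9,0) → add node 12 parent=7 cost=12
15. q=(11,22) nearest=9 d=5 new=(11,21) → add node 13 parent=9 cost=20
16. q=(23,20) nearest=6 d=12 new=(16,12) → add node 14 parent=6 cost=16
17. q=(10,10) nearest=6 d=2 new=(10,10) → add node 15 parent=6 cost=14
18. q=(19,26) nearest=13 d=8 new=(15,25) → blocked by [12,15]×[21,27], reject
19. q=(4,17) nearest=5 d=4 new=(4,17) → add node 16 parent=5 cost=16
20. q=(23,20) nearest=14 d=8 new=(20,16) → add node 17 parent=14 cost=20
21. q=(23,9) nearest=14 d=7 new=(20,9) → add node 18 parent=14 cost=20
22. q=(20,21) nearest=17 d=5 new=(20,20) → add node 19 parent=17 cost=24
23. q=(1,10) nearest=2 d=1 new=(1,10) → add node 20 parent=2 cost=9
24. q=(3,14) nearest=5 d=2 new=(3,14) → add node 21 parent=5 cost=14
25. q=(1,24) nearest=16 d=7 new=(1,21) → add node 22 parent=16 cost=20

Node count: 23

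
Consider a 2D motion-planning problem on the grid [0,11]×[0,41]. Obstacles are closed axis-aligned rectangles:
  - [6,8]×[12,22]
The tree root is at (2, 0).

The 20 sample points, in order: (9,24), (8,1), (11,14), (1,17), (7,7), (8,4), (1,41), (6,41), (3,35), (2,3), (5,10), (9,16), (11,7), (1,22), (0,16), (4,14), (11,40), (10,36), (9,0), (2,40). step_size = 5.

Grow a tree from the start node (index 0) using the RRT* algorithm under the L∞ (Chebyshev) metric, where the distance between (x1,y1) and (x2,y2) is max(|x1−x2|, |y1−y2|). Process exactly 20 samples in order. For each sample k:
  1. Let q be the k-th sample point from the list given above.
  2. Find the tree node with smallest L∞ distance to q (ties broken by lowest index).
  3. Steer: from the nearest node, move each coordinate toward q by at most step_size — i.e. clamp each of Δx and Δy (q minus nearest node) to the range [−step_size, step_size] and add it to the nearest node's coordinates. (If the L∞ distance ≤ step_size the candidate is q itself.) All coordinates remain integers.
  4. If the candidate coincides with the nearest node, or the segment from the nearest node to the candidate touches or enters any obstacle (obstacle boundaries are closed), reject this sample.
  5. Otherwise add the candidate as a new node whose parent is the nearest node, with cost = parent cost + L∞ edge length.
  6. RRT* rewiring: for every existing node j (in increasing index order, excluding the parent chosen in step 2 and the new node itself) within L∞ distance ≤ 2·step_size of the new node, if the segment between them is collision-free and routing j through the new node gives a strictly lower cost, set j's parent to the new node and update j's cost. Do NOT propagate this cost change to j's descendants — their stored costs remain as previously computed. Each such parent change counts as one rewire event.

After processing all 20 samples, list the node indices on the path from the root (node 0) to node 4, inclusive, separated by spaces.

1. q=(9,24) nearest=0 d=24 new=(7,5) → add node 1 parent=0 cost=5
2. q=(8,1) nearest=1 d=4 new=(8,1) → add node 2 parent=1 cost=9
3. q=(11,14) nearest=1 d=9 new=(11,10) → add node 3 parent=1 cost=10
4. q=(1,17) nearest=3 d=10 new=(6,15) → blocked by [6,8]×[12,22], reject
5. q=(7,7) nearest=1 d=2 new=(7,7) → add node 4 parent=1 cost=7
6. q=(8,4) nearest=1 d=1 new=(8,4) → add node 5 parent=1 cost=6
7. q=(1,41) nearest=3 d=31 new=(6,15) → blocked by [6,8]×[12,22], reject
8. q=(6,41) nearest=3 d=31 new=(6,15) → blocked by [6,8]×[12,22], reject
9. q=(3,35) nearest=3 d=25 new=(6,15) → blocked by [6,8]×[12,22], reject
10. q=(2,3) nearest=0 d=3 new=(2,3) → add node 6 parent=0 cost=3
11. q=(5,10) nearest=4 d=3 new=(5,10) → add node 7 parent=4 cost=10
12. q=(9,16) nearest=3 d=6 new=(9,15) → add node 8 parent=3 cost=15
13. q=(11,7) nearest=3 d=3 new=(11,7) → add node 9 parent=3 cost=13
14. q=(1,22) nearest=8 d=8 new=(4,20) → blocked by [6,8]×[12,22], reject
15. q=(0,16) nearest=7 d=6 new=(0,15) → add node 10 parent=7 cost=15
16. q=(4,14) nearest=7 d=4 new=(4,14) → add node 11 parent=7 cost=14
17. q=(11,40) nearest=8 d=25 new=(11,20) → add node 12 parent=8 cost=20
18. q=(10,36) nearest=12 d=16 new=(10,25) → add node 13 parent=12 cost=25
19. q=(9,0) nearest=2 d=1 new=(9,0) → add node 14 parent=2 cost=10
20. q=(2,40) nearest=13 d=15 new=(5,30) → add node 15 parent=13 cost=30

Path: 0 1 4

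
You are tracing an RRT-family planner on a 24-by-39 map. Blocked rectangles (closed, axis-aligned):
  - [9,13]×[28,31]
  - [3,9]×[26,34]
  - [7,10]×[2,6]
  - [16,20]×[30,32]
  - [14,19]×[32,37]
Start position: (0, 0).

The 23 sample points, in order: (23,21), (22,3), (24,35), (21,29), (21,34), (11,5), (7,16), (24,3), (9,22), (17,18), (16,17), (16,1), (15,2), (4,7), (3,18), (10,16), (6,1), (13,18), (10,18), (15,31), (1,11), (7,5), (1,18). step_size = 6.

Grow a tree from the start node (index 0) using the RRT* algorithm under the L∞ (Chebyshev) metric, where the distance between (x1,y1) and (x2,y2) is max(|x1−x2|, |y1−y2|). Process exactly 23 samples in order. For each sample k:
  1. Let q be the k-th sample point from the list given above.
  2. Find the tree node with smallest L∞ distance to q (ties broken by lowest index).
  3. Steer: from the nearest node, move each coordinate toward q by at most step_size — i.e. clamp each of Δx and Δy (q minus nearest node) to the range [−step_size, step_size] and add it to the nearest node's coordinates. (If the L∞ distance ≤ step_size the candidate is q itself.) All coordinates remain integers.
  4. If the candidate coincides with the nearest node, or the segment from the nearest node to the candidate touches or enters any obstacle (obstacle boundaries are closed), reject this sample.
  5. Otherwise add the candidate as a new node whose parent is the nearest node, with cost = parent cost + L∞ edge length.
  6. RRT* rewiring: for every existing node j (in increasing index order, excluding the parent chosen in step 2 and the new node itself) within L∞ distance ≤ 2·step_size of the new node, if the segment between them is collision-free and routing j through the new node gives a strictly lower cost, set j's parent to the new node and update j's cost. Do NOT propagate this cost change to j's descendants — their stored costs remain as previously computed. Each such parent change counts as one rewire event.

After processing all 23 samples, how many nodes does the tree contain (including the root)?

Node count: 21

1. q=(23,21) nearest=0 d=23 new=(6,6) → add node 1 parent=0 cost=6
2. q=(22,3) nearest=1 d=16 new=(12,3) → blocked by [7,10]×[2,6], reject
3. q=(24,35) nearest=1 d=29 new=(12,12) → add node 2 parent=1 cost=12
4. q=(21,29) nearest=2 d=17 new=(18,18) → add node 3 parent=2 cost=18
5. q=(21,34) nearest=3 d=16 new=(21,24) → add node 4 parent=3 cost=24
6. q=(11,5) nearest=1 d=5 new=(11,5) → blocked by [7,10]×[2,6], reject
7. q=(7,16) nearest=2 d=5 new=(7,16) → add node 5 parent=2 cost=17
8. q=(24,3) nearest=2 d=12 new=(18,6) → add node 6 parent=2 cost=18
9. q=(9,22) nearest=5 d=6 new=(9,22) → add node 7 parent=5 cost=23
10. q=(17,18) nearest=3 d=1 new=(17,18) → add node 8 parent=3 cost=19
11. q=(16,17) nearest=8 d=1 new=(16,17) → add node 9 parent=8 cost=20
12. q=(16,1) nearest=6 d=5 new=(16,1) → add node 10 parent=6 cost=23
13. q=(15,2) nearest=10 d=1 new=(15,2) → add node 11 parent=10 cost=24
14. q=(4,7) nearest=1 d=2 new=(4,7) → add node 12 parent=1 cost=8
15. q=(3,18) nearest=5 d=4 new=(3,18) → add node 13 parent=5 cost=21
16. q=(10,16) nearest=5 d=3 new=(10,16) → add node 14 parent=5 cost=20
17. q=(6,1) nearest=1 d=5 new=(6,1) → add node 15 parent=1 cost=11; rewire 10→15 (21<23); rewire 11→15 (20<24)
18. q=(13,18) nearest=9 d=3 new=(13,18) → add node 16 parent=9 cost=23
19. q=(10,18) nearest=14 d=2 new=(10,18) → add node 17 parent=14 cost=22
20. q=(15,31) nearest=4 d=7 new=(15,30) → add node 18 parent=4 cost=30
21. q=(1,11) nearest=12 d=4 new=(1,11) → add node 19 parent=12 cost=12; rewire 13→19 (19<21); rewire 17→19 (21<22)
22. q=(7,5) nearest=1 d=1 new=(7,5) → blocked by [7,10]×[2,6], reject
23. q=(1,18) nearest=13 d=2 new=(1,18) → add node 20 parent=13 cost=21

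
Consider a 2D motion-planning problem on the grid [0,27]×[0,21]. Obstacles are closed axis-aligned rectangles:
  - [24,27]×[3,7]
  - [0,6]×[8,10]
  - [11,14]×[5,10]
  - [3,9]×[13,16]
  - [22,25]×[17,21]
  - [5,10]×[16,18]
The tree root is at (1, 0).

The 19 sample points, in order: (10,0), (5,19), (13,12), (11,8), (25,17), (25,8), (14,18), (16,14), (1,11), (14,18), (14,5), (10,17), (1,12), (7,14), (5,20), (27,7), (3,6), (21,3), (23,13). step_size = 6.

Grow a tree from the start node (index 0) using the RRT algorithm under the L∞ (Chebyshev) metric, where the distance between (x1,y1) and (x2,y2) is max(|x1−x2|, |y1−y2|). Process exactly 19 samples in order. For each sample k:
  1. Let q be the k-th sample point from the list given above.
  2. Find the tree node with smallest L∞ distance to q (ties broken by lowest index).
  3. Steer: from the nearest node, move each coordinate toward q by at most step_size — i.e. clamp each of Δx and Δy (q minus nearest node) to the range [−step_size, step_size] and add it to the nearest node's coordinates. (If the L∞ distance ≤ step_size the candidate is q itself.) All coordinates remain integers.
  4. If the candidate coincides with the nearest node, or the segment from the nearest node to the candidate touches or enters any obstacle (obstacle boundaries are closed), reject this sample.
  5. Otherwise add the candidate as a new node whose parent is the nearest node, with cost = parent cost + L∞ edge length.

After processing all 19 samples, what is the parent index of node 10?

1. q=(10,0) nearest=0 d=9 new=(7,0) → add node 1 parent=0 cost=6
2. q=(5,19) nearest=0 d=19 new=(5,6) → add node 2 parent=0 cost=6
3. q=(13,12) nearest=2 d=8 new=(11,12) → add node 3 parent=2 cost=12
4. q=(11,8) nearest=3 d=4 new=(11,8) → blocked by [11,14]×[5,10], reject
5. q=(25,17) nearest=3 d=14 new=(17,17) → add node 4 parent=3 cost=18
6. q=(25,8) nearest=4 d=9 new=(23,11) → add node 5 parent=4 cost=24
7. q=(14,18) nearest=4 d=3 new=(14,18) → add node 6 parent=4 cost=21
8. q=(16,14) nearest=4 d=3 new=(16,14) → add node 7 parent=4 cost=21
9. q=(1,11) nearest=2 d=5 new=(1,11) → blocked by [0,6]×[8,10], reject
10. q=(14,18) nearest=6 d=0 → coincident, reject
11. q=(14,5) nearest=1 d=7 new=(13,5) → blocked by [11,14]×[5,10], reject
12. q=(10,17) nearest=6 d=4 new=(10,17) → blocked by [5,10]×[16,18], reject
13. q=(1,12) nearest=2 d=6 new=(1,12) → blocked by [0,6]×[8,10], reject
14. q=(7,14) nearest=3 d=4 new=(7,14) → blocked by [3,9]×[13,16], reject
15. q=(5,20) nearest=3 d=8 new=(5,18) → blocked by [3,9]×[13,16], reject
16. q=(27,7) nearest=5 d=4 new=(27,7) → blocked by [24,27]×[3,7], reject
17. q=(3,6) nearest=2 d=2 new=(3,6) → add node 8 parent=2 cost=8
18. q=(21,3) nearest=5 d=8 new=(21,5) → add node 9 parent=5 cost=30
19. q=(23,13) nearest=5 d=2 new=(23,13) → add node 10 parent=5 cost=26

Parent of node 10: 5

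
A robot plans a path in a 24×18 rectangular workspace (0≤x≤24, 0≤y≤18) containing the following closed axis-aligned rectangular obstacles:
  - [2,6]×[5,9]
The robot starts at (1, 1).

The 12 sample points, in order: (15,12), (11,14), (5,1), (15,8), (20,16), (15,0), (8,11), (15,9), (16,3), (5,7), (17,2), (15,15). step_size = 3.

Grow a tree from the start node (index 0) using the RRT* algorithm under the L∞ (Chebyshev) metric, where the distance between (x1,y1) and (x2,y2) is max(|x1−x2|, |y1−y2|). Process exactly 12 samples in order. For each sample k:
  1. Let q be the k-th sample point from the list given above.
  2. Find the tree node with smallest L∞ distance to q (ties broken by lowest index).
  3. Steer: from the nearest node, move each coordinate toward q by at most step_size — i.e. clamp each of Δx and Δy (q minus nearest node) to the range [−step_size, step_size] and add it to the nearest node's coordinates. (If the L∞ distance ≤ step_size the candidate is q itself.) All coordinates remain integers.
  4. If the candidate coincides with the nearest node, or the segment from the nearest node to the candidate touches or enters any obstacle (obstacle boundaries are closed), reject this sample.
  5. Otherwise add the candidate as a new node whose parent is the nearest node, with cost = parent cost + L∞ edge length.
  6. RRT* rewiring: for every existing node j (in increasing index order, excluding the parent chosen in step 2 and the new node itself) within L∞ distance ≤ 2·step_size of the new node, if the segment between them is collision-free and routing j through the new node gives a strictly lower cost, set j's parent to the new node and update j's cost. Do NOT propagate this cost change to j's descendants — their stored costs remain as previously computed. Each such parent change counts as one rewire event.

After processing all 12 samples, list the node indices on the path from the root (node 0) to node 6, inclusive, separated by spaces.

1. q=(15,12) nearest=0 d=14 new=(4,4) → add node 1 parent=0 cost=3
2. q=(11,14) nearest=1 d=10 new=(7,7) → blocked by [2,6]×[5,9], reject
3. q=(5,1) nearest=1 d=3 new=(5,1) → add node 2 parent=1 cost=6
4. q=(15,8) nearest=2 d=10 new=(8,4) → add node 3 parent=2 cost=9
5. q=(20,16) nearest=3 d=12 new=(11,7) → add node 4 parent=3 cost=12
6. q=(15,0) nearest=3 d=7 new=(11,1) → add node 5 parent=3 cost=12
7. q=(8,11) nearest=4 d=4 new=(8,10) → add node 6 parent=4 cost=15
8. q=(15,9) nearest=4 d=4 new=(14,9) → add node 7 parent=4 cost=15
9. q=(16,3) nearest=4 d=5 new=(14,4) → add node 8 parent=4 cost=15
10. q=(5,7) nearest=1 d=3 new=(5,7) → blocked by [2,6]×[5,9], reject
11. q=(17,2) nearest=8 d=3 new=(17,2) → add node 9 parent=8 cost=18
12. q=(15,15) nearest=7 d=6 new=(15,12) → add node 10 parent=7 cost=18

Path: 0 1 2 3 4 6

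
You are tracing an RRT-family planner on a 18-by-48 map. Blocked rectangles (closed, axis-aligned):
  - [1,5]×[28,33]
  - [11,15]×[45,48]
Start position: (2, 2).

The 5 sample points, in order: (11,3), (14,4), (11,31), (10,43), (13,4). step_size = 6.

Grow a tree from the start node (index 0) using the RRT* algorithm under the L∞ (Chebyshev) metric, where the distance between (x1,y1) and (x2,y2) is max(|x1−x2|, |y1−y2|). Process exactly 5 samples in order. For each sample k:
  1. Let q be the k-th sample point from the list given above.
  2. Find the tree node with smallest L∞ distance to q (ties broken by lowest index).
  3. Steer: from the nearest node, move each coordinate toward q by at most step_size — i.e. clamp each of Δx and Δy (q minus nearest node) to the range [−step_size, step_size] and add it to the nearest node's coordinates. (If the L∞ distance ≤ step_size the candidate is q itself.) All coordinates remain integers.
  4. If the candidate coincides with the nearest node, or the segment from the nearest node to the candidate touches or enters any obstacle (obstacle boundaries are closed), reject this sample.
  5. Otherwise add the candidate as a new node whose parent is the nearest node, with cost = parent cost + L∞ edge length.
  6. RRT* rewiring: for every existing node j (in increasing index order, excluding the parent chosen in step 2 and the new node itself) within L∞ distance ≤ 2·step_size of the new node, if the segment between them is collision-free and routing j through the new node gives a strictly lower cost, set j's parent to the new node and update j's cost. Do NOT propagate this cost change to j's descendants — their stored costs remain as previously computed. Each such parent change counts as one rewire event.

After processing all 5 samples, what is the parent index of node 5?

Parent of node 5: 2

1. q=(11,3) nearest=0 d=9 new=(8,3) → add node 1 parent=0 cost=6
2. q=(14,4) nearest=1 d=6 new=(14,4) → add node 2 parent=1 cost=12
3. q=(11,31) nearest=2 d=27 new=(11,10) → add node 3 parent=2 cost=18
4. q=(10,43) nearest=3 d=33 new=(10,16) → add node 4 parent=3 cost=24
5. q=(13,4) nearest=2 d=1 new=(13,4) → add node 5 parent=2 cost=13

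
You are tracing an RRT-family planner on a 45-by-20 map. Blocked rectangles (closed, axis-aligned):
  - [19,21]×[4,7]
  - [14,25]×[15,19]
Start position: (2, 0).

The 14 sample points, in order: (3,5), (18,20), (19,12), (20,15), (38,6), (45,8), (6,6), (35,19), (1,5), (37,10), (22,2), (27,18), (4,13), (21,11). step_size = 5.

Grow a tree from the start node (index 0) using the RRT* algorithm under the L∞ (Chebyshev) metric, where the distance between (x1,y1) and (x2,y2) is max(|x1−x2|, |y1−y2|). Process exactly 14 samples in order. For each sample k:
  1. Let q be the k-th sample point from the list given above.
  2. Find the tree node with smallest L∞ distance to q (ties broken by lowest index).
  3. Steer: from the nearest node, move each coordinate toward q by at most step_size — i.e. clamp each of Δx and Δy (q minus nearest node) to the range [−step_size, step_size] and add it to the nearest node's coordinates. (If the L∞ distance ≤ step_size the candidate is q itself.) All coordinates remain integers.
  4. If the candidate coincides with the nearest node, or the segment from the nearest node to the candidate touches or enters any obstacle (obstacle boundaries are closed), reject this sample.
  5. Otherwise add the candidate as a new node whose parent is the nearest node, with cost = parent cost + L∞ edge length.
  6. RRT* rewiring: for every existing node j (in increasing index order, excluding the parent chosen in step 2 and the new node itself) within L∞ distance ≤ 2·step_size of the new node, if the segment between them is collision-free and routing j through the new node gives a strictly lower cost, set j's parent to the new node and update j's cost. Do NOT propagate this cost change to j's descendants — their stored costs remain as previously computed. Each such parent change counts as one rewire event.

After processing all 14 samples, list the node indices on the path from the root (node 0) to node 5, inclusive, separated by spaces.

1. q=(3,5) nearest=0 d=5 new=(3,5) → add node 1 parent=0 cost=5
2. q=(18,20) nearest=1 d=15 new=(8,10) → add node 2 parent=1 cost=10
3. q=(19,12) nearest=2 d=11 new=(13,12) → add node 3 parent=2 cost=15
4. q=(20,15) nearest=3 d=7 new=(18,15) → blocked by [14,25]×[15,19], reject
5. q=(38,6) nearest=3 d=25 new=(18,7) → add node 4 parent=3 cost=20
6. q=(45,8) nearest=4 d=27 new=(23,8) → add node 5 parent=4 cost=25
7. q=(6,6) nearest=1 d=3 new=(6,6) → add node 6 parent=1 cost=8
8. q=(35,19) nearest=5 d=12 new=(28,13) → add node 7 parent=5 cost=30
9. q=(1,5) nearest=1 d=2 new=(1,5) → add node 8 parent=1 cost=7
10. q=(37,10) nearest=7 d=9 new=(33,10) → add node 9 parent=7 cost=35
11. q=(22,2) nearest=4 d=5 new=(22,2) → blocked by [19,21]×[4,7], reject
12. q=(27,18) nearest=7 d=5 new=(27,18) → add node 10 parent=7 cost=35
13. q=(4,13) nearest=2 d=4 new=(4,13) → add node 11 parent=2 cost=14
14. q=(21,11) nearest=5 d=3 new=(21,11) → add node 12 parent=5 cost=28

Path: 0 1 2 3 4 5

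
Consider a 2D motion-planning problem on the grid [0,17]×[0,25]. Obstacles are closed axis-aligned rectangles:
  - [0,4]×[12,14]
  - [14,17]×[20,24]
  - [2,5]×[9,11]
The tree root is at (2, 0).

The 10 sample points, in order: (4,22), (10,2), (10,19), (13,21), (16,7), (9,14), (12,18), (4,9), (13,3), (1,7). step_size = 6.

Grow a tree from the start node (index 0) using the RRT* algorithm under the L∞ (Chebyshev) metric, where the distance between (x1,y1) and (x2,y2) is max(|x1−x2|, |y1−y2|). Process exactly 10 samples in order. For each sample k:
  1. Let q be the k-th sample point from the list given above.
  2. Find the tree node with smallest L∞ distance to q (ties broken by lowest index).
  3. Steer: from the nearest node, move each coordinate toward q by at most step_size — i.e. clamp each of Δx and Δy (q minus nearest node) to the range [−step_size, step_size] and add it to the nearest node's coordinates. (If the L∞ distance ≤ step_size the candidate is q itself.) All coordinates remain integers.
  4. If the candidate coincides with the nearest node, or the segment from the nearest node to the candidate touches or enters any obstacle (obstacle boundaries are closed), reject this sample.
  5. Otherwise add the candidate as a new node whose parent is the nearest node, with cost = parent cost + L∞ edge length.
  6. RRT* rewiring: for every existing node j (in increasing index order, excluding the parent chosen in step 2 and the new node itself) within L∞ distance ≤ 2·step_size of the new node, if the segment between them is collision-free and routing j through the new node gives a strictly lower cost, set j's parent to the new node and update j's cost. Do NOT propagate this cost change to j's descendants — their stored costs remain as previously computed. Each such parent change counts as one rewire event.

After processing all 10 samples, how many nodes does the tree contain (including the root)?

Node count: 10

1. q=(4,22) nearest=0 d=22 new=(4,6) → add node 1 parent=0 cost=6
2. q=(10,2) nearest=1 d=6 new=(10,2) → add node 2 parent=1 cost=12
3. q=(10,19) nearest=1 d=13 new=(10,12) → add node 3 parent=1 cost=12
4. q=(13,21) nearest=3 d=9 new=(13,18) → add node 4 parent=3 cost=18
5. q=(16,7) nearest=2 d=6 new=(16,7) → add node 5 parent=2 cost=18
6. q=(9,14) nearest=3 d=2 new=(9,14) → add node 6 parent=3 cost=14
7. q=(12,18) nearest=4 d=1 new=(12,18) → add node 7 parent=4 cost=19
8. q=(4,9) nearest=1 d=3 new=(4,9) → blocked by [2,5]×[9,11], reject
9. q=(13,3) nearest=2 d=3 new=(13,3) → add node 8 parent=2 cost=15
10. q=(1,7) nearest=1 d=3 new=(1,7) → add node 9 parent=1 cost=9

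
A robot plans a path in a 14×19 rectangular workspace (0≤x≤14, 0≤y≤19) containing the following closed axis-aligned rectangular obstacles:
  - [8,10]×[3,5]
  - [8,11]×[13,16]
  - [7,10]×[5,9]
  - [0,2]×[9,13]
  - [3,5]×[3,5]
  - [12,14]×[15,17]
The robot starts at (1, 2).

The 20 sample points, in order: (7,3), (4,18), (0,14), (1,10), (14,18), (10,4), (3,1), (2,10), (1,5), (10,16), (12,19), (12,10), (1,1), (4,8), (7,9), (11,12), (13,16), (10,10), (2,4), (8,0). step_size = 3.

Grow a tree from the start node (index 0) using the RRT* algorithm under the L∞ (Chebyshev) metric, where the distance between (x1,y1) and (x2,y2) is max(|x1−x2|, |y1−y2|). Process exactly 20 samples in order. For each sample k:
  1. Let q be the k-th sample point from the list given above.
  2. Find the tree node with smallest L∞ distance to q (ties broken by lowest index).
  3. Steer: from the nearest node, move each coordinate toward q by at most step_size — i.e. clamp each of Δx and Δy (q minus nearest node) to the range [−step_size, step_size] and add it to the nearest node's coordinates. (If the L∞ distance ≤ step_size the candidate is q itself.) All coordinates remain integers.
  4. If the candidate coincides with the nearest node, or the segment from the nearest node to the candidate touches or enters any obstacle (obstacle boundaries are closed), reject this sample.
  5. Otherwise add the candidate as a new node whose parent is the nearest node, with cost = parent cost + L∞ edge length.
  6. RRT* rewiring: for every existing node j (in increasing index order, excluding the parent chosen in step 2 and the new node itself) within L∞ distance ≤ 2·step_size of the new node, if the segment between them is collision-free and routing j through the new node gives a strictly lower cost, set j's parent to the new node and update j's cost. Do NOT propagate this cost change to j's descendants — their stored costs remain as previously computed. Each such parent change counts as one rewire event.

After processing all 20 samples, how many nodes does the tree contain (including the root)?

1. q=(7,3) nearest=0 d=6 new=(4,3) → blocked by [3,5]×[3,5], reject
2. q=(4,18) nearest=0 d=16 new=(4,5) → blocked by [3,5]×[3,5], reject
3. q=(0,14) nearest=0 d=12 new=(0,5) → add node 1 parent=0 cost=3
4. q=(1,10) nearest=1 d=5 new=(1,8) → add node 2 parent=1 cost=6
5. q=(14,18) nearest=2 d=13 new=(4,11) → blocked by [0,2]×[9,13], reject
6. q=(10,4) nearest=0 d=9 new=(4,4) → blocked by [3,5]×[3,5], reject
7. q=(3,1) nearest=0 d=2 new=(3,1) → add node 3 parent=0 cost=2
8. q=(2,10) nearest=2 d=2 new=(2,10) → blocked by [0,2]×[9,13], reject
9. q=(1,5) nearest=1 d=1 new=(1,5) → add node 4 parent=1 cost=4
10. q=(10,16) nearest=2 d=9 new=(4,11) → blocked by [0,2]×[9,13], reject
11. q=(12,19) nearest=2 d=11 new=(4,11) → blocked by [0,2]×[9,13], reject
12. q=(12,10) nearest=3 d=9 new=(6,4) → blocked by [3,5]×[3,5], reject
13. q=(1,1) nearest=0 d=1 new=(1,1) → add node 5 parent=0 cost=1
14. q=(4,8) nearest=2 d=3 new=(4,8) → add node 6 parent=2 cost=9
15. q=(7,9) nearest=6 d=3 new=(7,9) → blocked by [7,10]×[5,9], reject
16. q=(11,12) nearest=6 d=7 new=(7,11) → add node 7 parent=6 cost=12
17. q=(13,16) nearest=7 d=6 new=(10,14) → blocked by [8,11]×[13,16], reject
18. q=(10,10) nearest=7 d=3 new=(10,10) → add node 8 parent=7 cost=15
19. q=(2,4) nearest=4 d=1 new=(2,4) → add node 9 parent=4 cost=5
20. q=(8,0) nearest=3 d=5 new=(6,0) → add node 10 parent=3 cost=5

Node count: 11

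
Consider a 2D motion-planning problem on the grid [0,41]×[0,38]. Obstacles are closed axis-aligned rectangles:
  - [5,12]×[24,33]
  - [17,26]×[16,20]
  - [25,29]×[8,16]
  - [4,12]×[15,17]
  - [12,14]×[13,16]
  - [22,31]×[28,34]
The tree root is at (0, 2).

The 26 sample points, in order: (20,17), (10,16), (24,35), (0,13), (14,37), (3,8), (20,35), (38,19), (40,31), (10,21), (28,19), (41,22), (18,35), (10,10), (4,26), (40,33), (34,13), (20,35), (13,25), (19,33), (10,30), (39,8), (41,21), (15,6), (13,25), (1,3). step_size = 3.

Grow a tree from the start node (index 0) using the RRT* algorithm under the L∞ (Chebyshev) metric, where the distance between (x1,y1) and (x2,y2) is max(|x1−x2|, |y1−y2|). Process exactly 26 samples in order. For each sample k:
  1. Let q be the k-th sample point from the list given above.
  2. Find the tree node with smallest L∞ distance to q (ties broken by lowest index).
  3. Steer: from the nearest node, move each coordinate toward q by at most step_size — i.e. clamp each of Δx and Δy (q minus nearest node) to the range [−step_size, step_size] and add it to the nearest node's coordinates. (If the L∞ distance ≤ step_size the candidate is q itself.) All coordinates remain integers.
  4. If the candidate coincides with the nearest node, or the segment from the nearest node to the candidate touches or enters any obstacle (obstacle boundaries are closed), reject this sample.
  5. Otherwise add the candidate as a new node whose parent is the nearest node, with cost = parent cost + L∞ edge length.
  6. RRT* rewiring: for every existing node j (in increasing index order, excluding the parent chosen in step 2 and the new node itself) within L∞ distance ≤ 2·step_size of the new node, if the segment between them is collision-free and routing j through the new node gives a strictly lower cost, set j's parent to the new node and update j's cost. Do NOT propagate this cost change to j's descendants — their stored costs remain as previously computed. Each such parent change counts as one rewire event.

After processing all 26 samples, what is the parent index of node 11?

Parent of node 11: 0

1. q=(20,17) nearest=0 d=20 new=(3,5) → add node 1 parent=0 cost=3
2. q=(10,16) nearest=1 d=11 new=(6,8) → add node 2 parent=1 cost=6
3. q=(24,35) nearest=2 d=27 new=(9,11) → add node 3 parent=2 cost=9
4. q=(0,13) nearest=2 d=6 new=(3,11) → add node 4 parent=2 cost=9
5. q=(14,37) nearest=3 d=26 new=(12,14) → blocked by [12,14]×[13,16], reject
6. q=(3,8) nearest=1 d=3 new=(3,8) → add node 5 parent=1 cost=6
7. q=(20,35) nearest=3 d=24 new=(12,14) → blocked by [12,14]×[13,16], reject
8. q=(38,19) nearest=3 d=29 new=(12,14) → blocked by [12,14]×[13,16], reject
9. q=(40,31) nearest=3 d=31 new=(12,14) → blocked by [12,14]×[13,16], reject
10. q=(10,21) nearest=3 d=10 new=(10,14) → add node 6 parent=3 cost=12
11. q=(28,19) nearest=6 d=18 new=(13,17) → blocked by [4,12]×[15,17], reject
12. q=(41,22) nearest=6 d=31 new=(13,17) → blocked by [4,12]×[15,17], reject
13. q=(18,35) nearest=6 d=21 new=(13,17) → blocked by [4,12]×[15,17], reject
14. q=(10,10) nearest=3 d=1 new=(10,10) → add node 7 parent=3 cost=10
15. q=(4,26) nearest=6 d=12 new=(7,17) → blocked by [4,12]×[15,17], reject
16. q=(40,33) nearest=6 d=30 new=(13,17) → blocked by [4,12]×[15,17], reject
17. q=(34,13) nearest=6 d=24 new=(13,13) → blocked by [12,14]×[13,16], reject
18. q=(20,35) nearest=6 d=21 new=(13,17) → blocked by [4,12]×[15,17], reject
19. q=(13,25) nearest=6 d=11 new=(13,17) → blocked by [4,12]×[15,17], reject
20. q=(19,33) nearest=6 d=19 new=(13,17) → blocked by [4,12]×[15,17], reject
21. q=(10,30) nearest=6 d=16 new=(10,17) → blocked by [4,12]×[15,17], reject
22. q=(39,8) nearest=6 d=29 new=(13,11) → add node 8 parent=6 cost=15
23. q=(41,21) nearest=8 d=28 new=(16,14) → add node 9 parent=8 cost=18
24. q=(15,6) nearest=7 d=5 new=(13,7) → add node 10 parent=7 cost=13
25. q=(13,25) nearest=6 d=11 new=(13,17) → blocked by [4,12]×[15,17], reject
26. q=(1,3) nearest=0 d=1 new=(1,3) → add node 11 parent=0 cost=1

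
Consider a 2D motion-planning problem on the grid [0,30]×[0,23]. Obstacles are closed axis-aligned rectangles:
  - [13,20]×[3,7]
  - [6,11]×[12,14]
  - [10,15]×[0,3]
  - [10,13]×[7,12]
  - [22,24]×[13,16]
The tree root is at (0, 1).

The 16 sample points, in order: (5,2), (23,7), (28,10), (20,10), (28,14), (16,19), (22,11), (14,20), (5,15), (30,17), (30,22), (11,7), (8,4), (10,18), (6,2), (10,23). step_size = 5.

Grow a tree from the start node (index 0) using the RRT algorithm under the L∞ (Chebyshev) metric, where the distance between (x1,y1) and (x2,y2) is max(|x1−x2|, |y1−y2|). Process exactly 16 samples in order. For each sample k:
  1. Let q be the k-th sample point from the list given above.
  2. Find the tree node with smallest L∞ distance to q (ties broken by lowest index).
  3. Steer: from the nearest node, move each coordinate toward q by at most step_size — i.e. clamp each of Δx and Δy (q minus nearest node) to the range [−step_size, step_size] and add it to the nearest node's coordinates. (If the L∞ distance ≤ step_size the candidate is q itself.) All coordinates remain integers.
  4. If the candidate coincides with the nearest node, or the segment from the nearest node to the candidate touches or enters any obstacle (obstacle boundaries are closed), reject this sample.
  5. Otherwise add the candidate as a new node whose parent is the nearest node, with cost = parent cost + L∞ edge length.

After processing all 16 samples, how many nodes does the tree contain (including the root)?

Node count: 5

1. q=(5,2) nearest=0 d=5 new=(5,2) → add node 1 parent=0 cost=5
2. q=(23,7) nearest=1 d=18 new=(10,7) → blocked by [10,13]×[7,12], reject
3. q=(28,10) nearest=1 d=23 new=(10,7) → blocked by [10,13]×[7,12], reject
4. q=(20,10) nearest=1 d=15 new=(10,7) → blocked by [10,13]×[7,12], reject
5. q=(28,14) nearest=1 d=23 new=(10,7) → blocked by [10,13]×[7,12], reject
6. q=(16,19) nearest=1 d=17 new=(10,7) → blocked by [10,13]×[7,12], reject
7. q=(22,11) nearest=1 d=17 new=(10,7) → blocked by [10,13]×[7,12], reject
8. q=(14,20) nearest=1 d=18 new=(10,7) → blocked by [10,13]×[7,12], reject
9. q=(5,15) nearest=1 d=13 new=(5,7) → add node 2 parent=1 cost=10
10. q=(30,17) nearest=1 d=25 new=(10,7) → blocked by [10,13]×[7,12], reject
11. q=(30,22) nearest=1 d=25 new=(10,7) → blocked by [10,13]×[7,12], reject
12. q=(11,7) nearest=1 d=6 new=(10,7) → blocked by [10,13]×[7,12], reject
13. q=(8,4) nearest=1 d=3 new=(8,4) → add node 3 parent=1 cost=8
14. q=(10,18) nearest=2 d=11 new=(10,12) → blocked by [6,11]×[12,14], reject
15. q=(6,2) nearest=1 d=1 new=(6,2) → add node 4 parent=1 cost=6
16. q=(10,23) nearest=2 d=16 new=(10,12) → blocked by [6,11]×[12,14], reject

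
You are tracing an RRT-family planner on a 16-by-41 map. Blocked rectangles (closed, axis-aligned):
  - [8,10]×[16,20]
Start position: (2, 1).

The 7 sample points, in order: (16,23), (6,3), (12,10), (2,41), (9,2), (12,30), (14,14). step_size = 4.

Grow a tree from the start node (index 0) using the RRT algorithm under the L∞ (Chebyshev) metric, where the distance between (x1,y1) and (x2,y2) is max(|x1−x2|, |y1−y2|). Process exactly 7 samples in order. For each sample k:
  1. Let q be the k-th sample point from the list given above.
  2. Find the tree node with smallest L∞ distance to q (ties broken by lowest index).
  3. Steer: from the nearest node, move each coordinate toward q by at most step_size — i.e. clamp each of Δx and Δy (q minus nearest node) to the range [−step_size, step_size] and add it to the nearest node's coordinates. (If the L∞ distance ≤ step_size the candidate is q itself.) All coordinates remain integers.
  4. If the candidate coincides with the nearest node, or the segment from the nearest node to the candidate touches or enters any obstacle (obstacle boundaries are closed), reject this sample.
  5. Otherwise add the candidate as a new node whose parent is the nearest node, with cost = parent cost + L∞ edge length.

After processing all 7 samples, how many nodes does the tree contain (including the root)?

1. q=(16,23) nearest=0 d=22 new=(6,5) → add node 1 parent=0 cost=4
2. q=(6,3) nearest=1 d=2 new=(6,3) → add node 2 parent=1 cost=6
3. q=(12,10) nearest=1 d=6 new=(10,9) → add node 3 parent=1 cost=8
4. q=(2,41) nearest=3 d=32 new=(6,13) → add node 4 parent=3 cost=12
5. q=(9,2) nearest=1 d=3 new=(9,2) → add node 5 parent=1 cost=7
6. q=(12,30) nearest=4 d=17 new=(10,17) → blocked by [8,10]×[16,20], reject
7. q=(14,14) nearest=3 d=5 new=(14,13) → add node 6 parent=3 cost=12

Node count: 7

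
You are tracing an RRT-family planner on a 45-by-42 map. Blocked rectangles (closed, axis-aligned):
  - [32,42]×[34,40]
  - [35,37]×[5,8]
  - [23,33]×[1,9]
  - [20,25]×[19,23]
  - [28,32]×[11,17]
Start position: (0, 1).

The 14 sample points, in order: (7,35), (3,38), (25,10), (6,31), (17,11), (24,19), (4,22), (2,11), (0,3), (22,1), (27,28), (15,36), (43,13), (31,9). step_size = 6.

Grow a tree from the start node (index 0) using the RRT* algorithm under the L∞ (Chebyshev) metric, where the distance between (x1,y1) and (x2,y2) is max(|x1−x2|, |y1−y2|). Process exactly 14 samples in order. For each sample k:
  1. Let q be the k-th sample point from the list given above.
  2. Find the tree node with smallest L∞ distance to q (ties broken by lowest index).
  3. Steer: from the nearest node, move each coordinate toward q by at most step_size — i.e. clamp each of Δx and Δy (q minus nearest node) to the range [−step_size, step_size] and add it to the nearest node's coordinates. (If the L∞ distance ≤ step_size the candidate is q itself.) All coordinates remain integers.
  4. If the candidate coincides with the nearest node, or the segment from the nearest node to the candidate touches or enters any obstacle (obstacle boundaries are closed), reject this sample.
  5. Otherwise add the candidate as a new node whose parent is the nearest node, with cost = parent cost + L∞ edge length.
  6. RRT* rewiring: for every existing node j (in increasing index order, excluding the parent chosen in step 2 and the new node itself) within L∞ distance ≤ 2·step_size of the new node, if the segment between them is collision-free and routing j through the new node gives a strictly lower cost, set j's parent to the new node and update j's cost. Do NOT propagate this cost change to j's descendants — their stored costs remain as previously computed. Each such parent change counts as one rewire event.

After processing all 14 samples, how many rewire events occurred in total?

Rewire events: 1

1. q=(7,35) nearest=0 d=34 new=(6,7) → add node 1 parent=0 cost=6
2. q=(3,38) nearest=1 d=31 new=(3,13) → add node 2 parent=1 cost=12
3. q=(25,10) nearest=1 d=19 new=(12,10) → add node 3 parent=1 cost=12
4. q=(6,31) nearest=2 d=18 new=(6,19) → add node 4 parent=2 cost=18
5. q=(17,11) nearest=3 d=5 new=(17,11) → add node 5 parent=3 cost=17
6. q=(24,19) nearest=5 d=8 new=(23,17) → add node 6 parent=5 cost=23
7. q=(4,22) nearest=4 d=3 new=(4,22) → add node 7 parent=4 cost=21
8. q=(2,11) nearest=2 d=2 new=(2,11) → add node 8 parent=2 cost=14
9. q=(0,3) nearest=0 d=2 new=(0,3) → add node 9 parent=0 cost=2; rewire 8→9 (10<14)
10. q=(22,1) nearest=3 d=10 new=(18,4) → add node 10 parent=3 cost=18
11. q=(27,28) nearest=6 d=11 new=(27,23) → blocked by [20,25]×[19,23], reject
12. q=(15,36) nearest=7 d=14 new=(10,28) → add node 11 parent=7 cost=27
13. q=(43,13) nearest=6 d=20 new=(29,13) → blocked by [28,32]×[11,17], reject
14. q=(31,9) nearest=6 d=8 new=(29,11) → blocked by [28,32]×[11,17], reject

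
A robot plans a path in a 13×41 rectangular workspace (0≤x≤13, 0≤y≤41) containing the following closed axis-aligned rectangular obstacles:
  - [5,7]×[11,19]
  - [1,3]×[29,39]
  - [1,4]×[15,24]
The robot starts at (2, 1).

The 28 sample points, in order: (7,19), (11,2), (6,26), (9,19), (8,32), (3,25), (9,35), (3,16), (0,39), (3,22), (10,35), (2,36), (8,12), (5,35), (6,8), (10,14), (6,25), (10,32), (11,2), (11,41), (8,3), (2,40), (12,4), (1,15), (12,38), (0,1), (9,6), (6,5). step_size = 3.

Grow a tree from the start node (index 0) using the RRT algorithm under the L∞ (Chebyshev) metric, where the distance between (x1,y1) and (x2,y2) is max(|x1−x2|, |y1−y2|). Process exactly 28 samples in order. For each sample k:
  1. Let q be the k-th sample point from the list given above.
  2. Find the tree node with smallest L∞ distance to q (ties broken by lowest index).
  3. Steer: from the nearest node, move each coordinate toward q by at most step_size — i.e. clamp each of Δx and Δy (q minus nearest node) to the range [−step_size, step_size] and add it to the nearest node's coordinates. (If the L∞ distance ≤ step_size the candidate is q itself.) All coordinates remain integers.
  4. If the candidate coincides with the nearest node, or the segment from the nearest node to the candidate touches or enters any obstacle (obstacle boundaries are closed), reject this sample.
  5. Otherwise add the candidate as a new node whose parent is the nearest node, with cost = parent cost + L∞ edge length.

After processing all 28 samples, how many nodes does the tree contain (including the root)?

1. q=(7,19) nearest=0 d=18 new=(5,4) → add node 1 parent=0 cost=3
2. q=(11,2) nearest=1 d=6 new=(8,2) → add node 2 parent=1 cost=6
3. q=(6,26) nearest=1 d=22 new=(6,7) → add node 3 parent=1 cost=6
4. q=(9,19) nearest=3 d=12 new=(9,10) → add node 4 parent=3 cost=9
5. q=(8,32) nearest=4 d=22 new=(8,13) → add node 5 parent=4 cost=12
6. q=(3,25) nearest=5 d=12 new=(5,16) → blocked by [5,7]×[11,19], reject
7. q=(9,35) nearest=5 d=22 new=(9,16) → add node 6 parent=5 cost=15
8. q=(3,16) nearest=5 d=5 new=(5,16) → blocked by [5,7]×[11,19], reject
9. q=(0,39) nearest=6 d=23 new=(6,19) → blocked by [5,7]×[11,19], reject
10. q=(3,22) nearest=6 d=6 new=(6,19) → blocked by [5,7]×[11,19], reject
11. q=(10,35) nearest=6 d=19 new=(10,19) → add node 7 parent=6 cost=18
12. q=(2,36) nearest=7 d=17 new=(7,22) → add node 8 parent=7 cost=21
13. q=(8,12) nearest=5 d=1 new=(8,12) → add node 9 parent=5 cost=13
14. q=(5,35) nearest=8 d=13 new=(5,25) → add node 10 parent=8 cost=24
15. q=(6,8) nearest=3 d=1 new=(6,8) → add node 11 parent=3 cost=7
16. q=(10,14) nearest=5 d=2 new=(10,14) → add node 12 parent=5 cost=14
17. q=(6,25) nearest=10 d=1 new=(6,25) → add node 13 parent=10 cost=25
18. q=(10,32) nearest=10 d=7 new=(8,28) → add node 14 parent=10 cost=27
19. q=(11,2) nearest=2 d=3 new=(11,2) → add node 15 parent=2 cost=9
20. q=(11,41) nearest=14 d=13 new=(11,31) → add node 16 parent=14 cost=30
21. q=(8,3) nearest=2 d=1 new=(8,3) → add node 17 parent=2 cost=7
22. q=(2,40) nearest=16 d=9 new=(8,34) → add node 18 parent=16 cost=33
23. q=(12,4) nearest=15 d=2 new=(12,4) → add node 19 parent=15 cost=11
24. q=(1,15) nearest=5 d=7 new=(5,15) → blocked by [5,7]×[11,19], reject
25. q=(12,38) nearest=18 d=4 new=(11,37) → add node 20 parent=18 cost=36
26. q=(0,1) nearest=0 d=2 new=(0,1) → add node 21 parent=0 cost=2
27. q=(9,6) nearest=3 d=3 new=(9,6) → add node 22 parent=3 cost=9
28. q=(6,5) nearest=1 d=1 new=(6,5) → add node 23 parent=1 cost=4

Node count: 24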